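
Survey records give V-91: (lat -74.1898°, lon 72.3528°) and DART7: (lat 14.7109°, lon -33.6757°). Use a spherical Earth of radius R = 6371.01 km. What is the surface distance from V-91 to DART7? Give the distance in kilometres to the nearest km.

12063 km

Δφ = 88.9007°,  Δλ = -106.0285°
a = sin²(Δφ/2) + cos φ₁ cos φ₂ sin²(Δλ/2) = 0.658549
c = 2·arcsin(√a) = 1.893464 rad = 108.4875°
d = R·c = 6371.01 × 1.893464 = 12063.3 km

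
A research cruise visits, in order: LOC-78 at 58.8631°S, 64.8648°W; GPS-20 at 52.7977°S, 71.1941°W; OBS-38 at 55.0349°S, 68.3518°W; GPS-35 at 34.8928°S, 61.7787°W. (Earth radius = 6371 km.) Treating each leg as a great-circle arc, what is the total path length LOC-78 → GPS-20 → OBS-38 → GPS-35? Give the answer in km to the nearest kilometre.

3388 km

LOC-78→GPS-20: c = 0.122582 rad, d = 780.97 km
GPS-20→OBS-38: c = 0.048759 rad, d = 310.64 km
OBS-38→GPS-35: c = 0.360412 rad, d = 2296.18 km
Total = 780.97 + 310.64 + 2296.18 = 3387.80 km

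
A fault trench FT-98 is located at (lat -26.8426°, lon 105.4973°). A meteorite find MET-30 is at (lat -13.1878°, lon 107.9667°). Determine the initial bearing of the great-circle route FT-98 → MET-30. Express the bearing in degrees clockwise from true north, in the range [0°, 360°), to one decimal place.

10.1°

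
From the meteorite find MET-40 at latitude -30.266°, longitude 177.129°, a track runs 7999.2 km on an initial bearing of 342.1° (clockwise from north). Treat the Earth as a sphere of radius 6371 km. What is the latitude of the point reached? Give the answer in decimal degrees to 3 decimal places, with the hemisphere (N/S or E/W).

38.691°N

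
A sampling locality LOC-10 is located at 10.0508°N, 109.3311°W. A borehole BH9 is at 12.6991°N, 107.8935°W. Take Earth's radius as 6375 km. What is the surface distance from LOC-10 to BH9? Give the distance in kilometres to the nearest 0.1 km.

333.8 km

Δφ = 2.6483°,  Δλ = 1.4376°
a = sin²(Δφ/2) + cos φ₁ cos φ₂ sin²(Δλ/2) = 0.000685
c = 2·arcsin(√a) = 0.052358 rad = 2.9999°
d = R·c = 6375 × 0.052358 = 333.8 km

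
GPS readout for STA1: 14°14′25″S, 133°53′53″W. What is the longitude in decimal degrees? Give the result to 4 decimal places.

133° + 53′/60 + 53″/3600 = 133 + 0.88333 + 0.01472 = 133.8981°

133.8981°W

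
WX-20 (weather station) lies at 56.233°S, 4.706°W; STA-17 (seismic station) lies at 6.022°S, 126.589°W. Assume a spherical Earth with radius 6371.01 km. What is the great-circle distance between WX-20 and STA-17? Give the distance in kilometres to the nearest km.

11321 km

Δφ = 50.2110°,  Δλ = -121.8830°
a = sin²(Δφ/2) + cos φ₁ cos φ₂ sin²(Δλ/2) = 0.602371
c = 2·arcsin(√a) = 1.776997 rad = 101.8144°
d = R·c = 6371.01 × 1.776997 = 11321.3 km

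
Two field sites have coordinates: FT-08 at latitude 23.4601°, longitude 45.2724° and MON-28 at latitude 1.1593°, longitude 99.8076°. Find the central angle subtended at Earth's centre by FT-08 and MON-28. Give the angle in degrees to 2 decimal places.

57.30°

Δφ = -22.3008°,  Δλ = 54.5352°
a = sin²(Δφ/2) + cos φ₁ cos φ₂ sin²(Δλ/2) = 0.229906
c = 2·arcsin(√a) = 1.000137 rad = 57.3036°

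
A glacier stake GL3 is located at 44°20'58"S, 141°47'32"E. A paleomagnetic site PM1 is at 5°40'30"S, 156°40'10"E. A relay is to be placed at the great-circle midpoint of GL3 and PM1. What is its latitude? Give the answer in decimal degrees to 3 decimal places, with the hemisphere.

25.193°S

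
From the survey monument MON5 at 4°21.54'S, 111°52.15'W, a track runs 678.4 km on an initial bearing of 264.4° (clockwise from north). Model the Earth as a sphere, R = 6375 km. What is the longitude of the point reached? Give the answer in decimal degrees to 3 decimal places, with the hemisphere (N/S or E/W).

117.960°W

MON5: φ = -4.35900°, λ = -111.86917°
δ = d/R = 678.4/6375 = 0.106416 rad
φ₂ = arcsin(sin φ₁ cos δ + cos φ₁ sin δ cos θ)
   = arcsin(-0.07601·0.99434 + 0.99711·0.10621·-0.09758) = -4.92838°
λ₂ = λ₁ + atan2(sin θ sin δ cos φ₁, cos δ − sin φ₁ sin φ₂) = -117.95973°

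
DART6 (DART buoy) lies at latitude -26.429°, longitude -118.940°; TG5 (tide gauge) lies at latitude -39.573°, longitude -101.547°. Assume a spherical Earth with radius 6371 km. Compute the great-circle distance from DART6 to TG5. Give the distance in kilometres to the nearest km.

2176 km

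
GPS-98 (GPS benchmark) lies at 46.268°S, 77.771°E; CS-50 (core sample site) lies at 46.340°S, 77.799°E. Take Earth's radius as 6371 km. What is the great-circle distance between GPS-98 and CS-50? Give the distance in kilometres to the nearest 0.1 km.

Δφ = -0.0720°,  Δλ = 0.0280°
a = sin²(Δφ/2) + cos φ₁ cos φ₂ sin²(Δλ/2) = 0.000000
c = 2·arcsin(√a) = 0.001301 rad = 0.0746°
d = R·c = 6371 × 0.001301 = 8.3 km

8.3 km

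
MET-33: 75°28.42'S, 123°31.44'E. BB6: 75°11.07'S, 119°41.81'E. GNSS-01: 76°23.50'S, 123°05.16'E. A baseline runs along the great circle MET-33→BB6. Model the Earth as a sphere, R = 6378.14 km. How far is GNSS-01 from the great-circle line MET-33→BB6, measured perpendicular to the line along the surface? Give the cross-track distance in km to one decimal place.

MET-33: φ = -75.47367°, λ = +123.52400°
BB6: φ = -75.18450°, λ = +119.69683°
GNSS-01: φ = -76.39167°, λ = +123.08600°
δ₁₃ = central angle MET-33→GNSS-01 = 0.016129 rad  (haversine)
θ₁₃ = bearing MET-33→GNSS-01 = 186.403°,  θ₁₂ = bearing MET-33→BB6 = 284.754°
dₓₜ = R·arcsin(sin δ₁₃ · sin(θ₁₃ − θ₁₂)) = 6378.14·arcsin(0.01613·sin(-98.351°)) = -101.785 km
|dₓₜ| = 101.785 km

101.8 km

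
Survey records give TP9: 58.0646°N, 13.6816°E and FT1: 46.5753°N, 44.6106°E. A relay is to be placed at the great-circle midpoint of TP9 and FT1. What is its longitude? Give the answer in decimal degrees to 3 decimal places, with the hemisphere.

31.210°E

Bx = cos φ₂ cos Δλ = 0.589656,  By = cos φ₂ sin Δλ = 0.353307
φₘ = atan2(sin φ₁ + sin φ₂, √((cos φ₁ + Bx)² + By²)) = 53.31929°
λₘ = λ₁ + atan2(By, cos φ₁ + Bx) = 31.20992°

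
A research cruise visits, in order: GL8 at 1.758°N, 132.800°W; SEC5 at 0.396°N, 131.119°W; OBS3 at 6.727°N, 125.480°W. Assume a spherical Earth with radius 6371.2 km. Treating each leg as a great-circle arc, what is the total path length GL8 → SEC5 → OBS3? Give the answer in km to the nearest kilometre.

1182 km

GL8→SEC5: c = 0.037756 rad, d = 240.55 km
SEC5→OBS3: c = 0.147812 rad, d = 941.74 km
Total = 240.55 + 941.74 = 1182.29 km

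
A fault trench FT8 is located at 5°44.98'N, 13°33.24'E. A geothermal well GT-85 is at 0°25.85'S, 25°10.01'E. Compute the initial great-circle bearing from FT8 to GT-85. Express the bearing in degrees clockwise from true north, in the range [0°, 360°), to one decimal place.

FT8: φ = +5.74967°, λ = +13.55400°
GT-85: φ = -0.43083°, λ = +25.16683°
Δλ = 11.6128°
y = sin Δλ · cos φ₂ = 0.201292
x = cos φ₁ sin φ₂ − sin φ₁ cos φ₂ cos Δλ = -0.105610
θ = atan2(y, x) = 117.6844° → 117.6844° (mod 360°)

117.7°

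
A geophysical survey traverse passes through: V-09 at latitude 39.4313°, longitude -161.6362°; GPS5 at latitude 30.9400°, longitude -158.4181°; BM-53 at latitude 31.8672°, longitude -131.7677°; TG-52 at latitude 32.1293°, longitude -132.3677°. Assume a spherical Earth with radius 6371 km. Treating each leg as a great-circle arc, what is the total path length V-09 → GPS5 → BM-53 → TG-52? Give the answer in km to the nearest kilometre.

3577 km

V-09→GPS5: c = 0.155116 rad, d = 988.24 km
GPS5→BM-53: c = 0.396338 rad, d = 2525.07 km
BM-53→TG-52: c = 0.009990 rad, d = 63.65 km
Total = 988.24 + 2525.07 + 63.65 = 3576.96 km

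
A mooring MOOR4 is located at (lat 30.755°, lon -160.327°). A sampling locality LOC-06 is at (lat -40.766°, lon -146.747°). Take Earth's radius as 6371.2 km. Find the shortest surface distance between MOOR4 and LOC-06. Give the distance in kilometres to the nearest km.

8075 km

Δφ = -71.5210°,  Δλ = 13.5800°
a = sin²(Δφ/2) + cos φ₁ cos φ₂ sin²(Δλ/2) = 0.350620
c = 2·arcsin(√a) = 1.267402 rad = 72.6168°
d = R·c = 6371.2 × 1.267402 = 8074.9 km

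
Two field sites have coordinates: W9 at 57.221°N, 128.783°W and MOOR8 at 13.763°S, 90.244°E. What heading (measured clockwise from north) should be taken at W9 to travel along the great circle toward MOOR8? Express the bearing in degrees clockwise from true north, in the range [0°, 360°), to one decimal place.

Δλ = -140.9730°
y = sin Δλ · cos φ₂ = -0.611607
x = cos φ₁ sin φ₂ − sin φ₁ cos φ₂ cos Δλ = 0.505592
θ = atan2(y, x) = -50.4208° → 309.5792° (mod 360°)

309.6°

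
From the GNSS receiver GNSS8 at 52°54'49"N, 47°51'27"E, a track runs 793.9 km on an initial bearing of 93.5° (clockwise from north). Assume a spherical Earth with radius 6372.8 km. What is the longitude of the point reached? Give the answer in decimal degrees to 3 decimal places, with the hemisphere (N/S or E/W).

GNSS8: φ = +52.91361°, λ = +47.85750°
δ = d/R = 793.9/6372.8 = 0.124576 rad
φ₂ = arcsin(sin φ₁ cos δ + cos φ₁ sin δ cos θ)
   = arcsin(0.79773·0.99225 + 0.60302·0.12425·-0.06105) = 51.90333°
λ₂ = λ₁ + atan2(sin θ sin δ cos φ₁, cos δ − sin φ₁ sin φ₂) = 59.45366°

59.454°E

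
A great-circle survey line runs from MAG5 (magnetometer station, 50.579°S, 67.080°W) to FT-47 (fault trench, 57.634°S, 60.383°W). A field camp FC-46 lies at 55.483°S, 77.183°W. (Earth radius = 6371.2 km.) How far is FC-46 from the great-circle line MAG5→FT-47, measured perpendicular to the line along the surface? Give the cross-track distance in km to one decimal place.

831.1 km

δ₁₃ = central angle MAG5→FC-46 = 0.136048 rad  (haversine)
θ₁₃ = bearing MAG5→FC-46 = 227.129°,  θ₁₂ = bearing MAG5→FT-47 = 153.578°
dₓₜ = R·arcsin(sin δ₁₃ · sin(θ₁₃ − θ₁₂)) = 6371.2·arcsin(0.13563·sin(73.551°)) = 831.103 km
|dₓₜ| = 831.103 km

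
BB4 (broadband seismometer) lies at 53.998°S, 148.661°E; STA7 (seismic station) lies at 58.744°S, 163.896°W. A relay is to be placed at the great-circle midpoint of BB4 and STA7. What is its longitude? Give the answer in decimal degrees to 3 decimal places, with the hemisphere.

Bx = cos φ₂ cos Δλ = 0.350919,  By = cos φ₂ sin Δλ = 0.382197
φₘ = atan2(sin φ₁ + sin φ₂, √((cos φ₁ + Bx)² + By²)) = -58.65186°
λₘ = λ₁ + atan2(By, cos φ₁ + Bx) = 170.81427°

170.814°E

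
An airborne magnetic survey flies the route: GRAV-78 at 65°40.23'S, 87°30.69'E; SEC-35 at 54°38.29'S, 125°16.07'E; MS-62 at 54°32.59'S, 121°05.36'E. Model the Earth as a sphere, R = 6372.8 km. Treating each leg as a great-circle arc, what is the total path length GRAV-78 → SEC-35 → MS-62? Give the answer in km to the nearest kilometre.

GRAV-78: φ = -65.67050°, λ = +87.51150°
SEC-35: φ = -54.63817°, λ = +125.26783°
MS-62: φ = -54.54317°, λ = +121.08933°
GRAV-78→SEC-35: c = 0.372014 rad, d = 2370.77 km
SEC-35→MS-62: c = 0.042282 rad, d = 269.46 km
Total = 2370.77 + 269.46 = 2640.23 km

2640 km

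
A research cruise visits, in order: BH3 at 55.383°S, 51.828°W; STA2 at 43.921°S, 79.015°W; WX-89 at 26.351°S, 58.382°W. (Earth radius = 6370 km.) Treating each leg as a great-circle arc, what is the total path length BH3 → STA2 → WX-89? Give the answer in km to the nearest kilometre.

BH3→STA2: c = 0.362962 rad, d = 2312.07 km
STA2→WX-89: c = 0.422791 rad, d = 2693.18 km
Total = 2312.07 + 2693.18 = 5005.25 km

5005 km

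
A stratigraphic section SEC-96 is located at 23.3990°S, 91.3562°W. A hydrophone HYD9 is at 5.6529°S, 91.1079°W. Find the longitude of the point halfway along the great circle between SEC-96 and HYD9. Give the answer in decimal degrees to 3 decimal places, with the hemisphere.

Bx = cos φ₂ cos Δλ = 0.995128,  By = cos φ₂ sin Δλ = 0.004313
φₘ = atan2(sin φ₁ + sin φ₂, √((cos φ₁ + Bx)² + By²)) = -14.52598°
λₘ = λ₁ + atan2(By, cos φ₁ + Bx) = -91.22703°

91.227°W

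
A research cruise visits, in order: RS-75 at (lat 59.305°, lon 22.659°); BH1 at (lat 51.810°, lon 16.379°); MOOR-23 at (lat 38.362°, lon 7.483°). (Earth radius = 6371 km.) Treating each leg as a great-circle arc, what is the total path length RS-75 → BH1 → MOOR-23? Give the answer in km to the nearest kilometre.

RS-75→BH1: c = 0.144609 rad, d = 921.30 km
BH1→MOOR-23: c = 0.258597 rad, d = 1647.52 km
Total = 921.30 + 1647.52 = 2568.82 km

2569 km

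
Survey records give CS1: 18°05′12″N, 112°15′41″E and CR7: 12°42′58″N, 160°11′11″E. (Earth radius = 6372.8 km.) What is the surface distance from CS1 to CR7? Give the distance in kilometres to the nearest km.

CS1: φ = +18.08667°, λ = +112.26139°
CR7: φ = +12.71611°, λ = +160.18639°
Δφ = -5.3706°,  Δλ = 47.9250°
a = sin²(Δφ/2) + cos φ₁ cos φ₂ sin²(Δλ/2) = 0.155147
c = 2·arcsin(√a) = 0.809714 rad = 46.3932°
d = R·c = 6372.8 × 0.809714 = 5160.1 km

5160 km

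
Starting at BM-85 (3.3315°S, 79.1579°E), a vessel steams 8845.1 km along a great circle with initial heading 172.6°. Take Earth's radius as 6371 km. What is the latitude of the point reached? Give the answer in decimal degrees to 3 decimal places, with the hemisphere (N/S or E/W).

δ = d/R = 8845.1/6371 = 1.388338 rad
φ₂ = arcsin(sin φ₁ cos δ + cos φ₁ sin δ cos θ)
   = arcsin(-0.05811·0.18145 + 0.99831·0.98340·-0.99167) = -79.77116°
λ₂ = λ₁ + atan2(sin θ sin δ cos φ₁, cos δ − sin φ₁ sin φ₂) = 124.65725°

79.771°S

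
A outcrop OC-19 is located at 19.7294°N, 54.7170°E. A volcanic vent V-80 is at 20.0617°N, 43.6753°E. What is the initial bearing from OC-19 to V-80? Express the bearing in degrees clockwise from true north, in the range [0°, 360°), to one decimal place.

Δλ = -11.0417°
y = sin Δλ · cos φ₂ = -0.179902
x = cos φ₁ sin φ₂ − sin φ₁ cos φ₂ cos Δλ = 0.011670
θ = atan2(y, x) = -86.2886° → 273.7114° (mod 360°)

273.7°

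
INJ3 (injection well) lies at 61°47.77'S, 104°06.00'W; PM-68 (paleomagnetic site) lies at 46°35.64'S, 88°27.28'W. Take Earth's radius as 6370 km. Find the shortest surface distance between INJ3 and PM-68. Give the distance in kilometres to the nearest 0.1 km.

1961.3 km

INJ3: φ = -61.79617°, λ = -104.10000°
PM-68: φ = -46.59400°, λ = -88.45467°
Δφ = 15.2022°,  Δλ = 15.6453°
a = sin²(Δφ/2) + cos φ₁ cos φ₂ sin²(Δλ/2) = 0.023513
c = 2·arcsin(√a) = 0.307894 rad = 17.6410°
d = R·c = 6370 × 0.307894 = 1961.3 km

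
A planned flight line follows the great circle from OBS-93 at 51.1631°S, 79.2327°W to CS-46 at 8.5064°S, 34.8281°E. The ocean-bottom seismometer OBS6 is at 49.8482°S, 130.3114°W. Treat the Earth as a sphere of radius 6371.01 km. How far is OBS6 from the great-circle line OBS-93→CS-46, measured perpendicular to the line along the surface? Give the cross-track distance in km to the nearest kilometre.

δ₁₃ = central angle OBS-93→OBS6 = 0.555922 rad  (haversine)
θ₁₃ = bearing OBS-93→OBS6 = 251.921°,  θ₁₂ = bearing OBS-93→CS-46 = 114.252°
dₓₜ = R·arcsin(sin δ₁₃ · sin(θ₁₃ − θ₁₂)) = 6371.01·arcsin(0.52773·sin(137.669°)) = 2314.720 km
|dₓₜ| = 2314.720 km

2315 km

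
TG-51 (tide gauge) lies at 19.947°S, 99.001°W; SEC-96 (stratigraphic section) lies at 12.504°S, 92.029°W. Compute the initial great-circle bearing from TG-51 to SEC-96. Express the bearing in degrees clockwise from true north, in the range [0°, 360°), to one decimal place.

Δλ = 6.9720°
y = sin Δλ · cos φ₂ = 0.118505
x = cos φ₁ sin φ₂ − sin φ₁ cos φ₂ cos Δλ = 0.127077
θ = atan2(y, x) = 43.0009° → 43.0009° (mod 360°)

43.0°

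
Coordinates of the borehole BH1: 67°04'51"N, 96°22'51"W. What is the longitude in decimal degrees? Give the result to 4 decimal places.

96.3808°W

96° + 22′/60 + 51″/3600 = 96 + 0.36667 + 0.01417 = 96.3808°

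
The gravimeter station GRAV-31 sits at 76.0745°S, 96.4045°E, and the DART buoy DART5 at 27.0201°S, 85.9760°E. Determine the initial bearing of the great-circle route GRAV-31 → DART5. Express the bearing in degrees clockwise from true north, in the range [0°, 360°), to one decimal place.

347.7°

Δλ = -10.4285°
y = sin Δλ · cos φ₂ = -0.161251
x = cos φ₁ sin φ₂ − sin φ₁ cos φ₂ cos Δλ = 0.741049
θ = atan2(y, x) = -12.2761° → 347.7239° (mod 360°)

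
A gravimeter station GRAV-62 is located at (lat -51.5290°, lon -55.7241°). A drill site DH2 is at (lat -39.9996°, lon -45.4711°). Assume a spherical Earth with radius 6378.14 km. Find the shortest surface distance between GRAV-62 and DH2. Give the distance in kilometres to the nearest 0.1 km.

1507.1 km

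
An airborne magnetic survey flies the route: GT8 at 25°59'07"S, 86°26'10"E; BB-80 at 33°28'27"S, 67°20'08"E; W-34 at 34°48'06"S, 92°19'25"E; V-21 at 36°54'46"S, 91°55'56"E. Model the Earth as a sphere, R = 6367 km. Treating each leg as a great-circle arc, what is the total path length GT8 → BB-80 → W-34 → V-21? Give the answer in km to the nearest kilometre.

4552 km

GT8: φ = -25.98528°, λ = +86.43611°
BB-80: φ = -33.47417°, λ = +67.33556°
W-34: φ = -34.80167°, λ = +92.32361°
V-21: φ = -36.91278°, λ = +91.93222°
GT8→BB-80: c = 0.316951 rad, d = 2018.03 km
BB-80→W-34: c = 0.360788 rad, d = 2297.14 km
W-34→V-21: c = 0.037259 rad, d = 237.23 km
Total = 2018.03 + 2297.14 + 237.23 = 4552.40 km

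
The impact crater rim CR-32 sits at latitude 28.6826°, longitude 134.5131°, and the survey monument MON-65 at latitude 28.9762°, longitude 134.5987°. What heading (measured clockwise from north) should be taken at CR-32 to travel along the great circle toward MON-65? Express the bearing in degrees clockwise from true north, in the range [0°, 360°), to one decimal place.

14.3°

Δλ = 0.0856°
y = sin Δλ · cos φ₂ = 0.001307
x = cos φ₁ sin φ₂ − sin φ₁ cos φ₂ cos Δλ = 0.005125
θ = atan2(y, x) = 14.3074° → 14.3074° (mod 360°)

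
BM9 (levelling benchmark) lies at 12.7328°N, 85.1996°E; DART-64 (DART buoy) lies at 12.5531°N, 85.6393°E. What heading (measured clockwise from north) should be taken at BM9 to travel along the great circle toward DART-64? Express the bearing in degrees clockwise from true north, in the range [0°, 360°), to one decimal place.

Δλ = 0.4397°
y = sin Δλ · cos φ₂ = 0.007491
x = cos φ₁ sin φ₂ − sin φ₁ cos φ₂ cos Δλ = -0.003130
θ = atan2(y, x) = 112.6778° → 112.6778° (mod 360°)

112.7°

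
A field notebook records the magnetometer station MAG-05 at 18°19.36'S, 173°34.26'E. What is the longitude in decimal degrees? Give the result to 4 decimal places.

173° + 34.26′/60 = 173 + 0.57100 = 173.5710°

173.5710°E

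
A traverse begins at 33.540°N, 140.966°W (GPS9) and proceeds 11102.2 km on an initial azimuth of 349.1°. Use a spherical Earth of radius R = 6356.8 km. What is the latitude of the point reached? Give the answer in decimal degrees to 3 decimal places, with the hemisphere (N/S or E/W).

δ = d/R = 11102.2/6356.8 = 1.746508 rad
φ₂ = arcsin(sin φ₁ cos δ + cos φ₁ sin δ cos θ)
   = arcsin(0.55252·-0.17481 + 0.83350·0.98460·0.98196) = 45.17600°
λ₂ = λ₁ + atan2(sin θ sin δ cos φ₁, cos δ − sin φ₁ sin φ₂) = 54.34845°

45.176°N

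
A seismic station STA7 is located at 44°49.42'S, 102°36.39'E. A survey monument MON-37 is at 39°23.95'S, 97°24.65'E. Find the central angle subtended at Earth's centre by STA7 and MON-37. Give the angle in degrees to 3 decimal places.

STA7: φ = -44.82367°, λ = +102.60650°
MON-37: φ = -39.39917°, λ = +97.41083°
Δφ = 5.4245°,  Δλ = -5.1957°
a = sin²(Δφ/2) + cos φ₁ cos φ₂ sin²(Δλ/2) = 0.003365
c = 2·arcsin(√a) = 0.116085 rad = 6.6512°

6.651°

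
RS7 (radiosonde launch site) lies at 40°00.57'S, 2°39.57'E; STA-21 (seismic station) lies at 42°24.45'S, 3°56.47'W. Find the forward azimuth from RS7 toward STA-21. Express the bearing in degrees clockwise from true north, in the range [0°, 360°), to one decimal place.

242.1°

RS7: φ = -40.00950°, λ = +2.65950°
STA-21: φ = -42.40750°, λ = -3.94117°
Δλ = -6.6007°
y = sin Δλ · cos φ₂ = -0.084874
x = cos φ₁ sin φ₂ − sin φ₁ cos φ₂ cos Δλ = -0.044987
θ = atan2(y, x) = -117.9257° → 242.0743° (mod 360°)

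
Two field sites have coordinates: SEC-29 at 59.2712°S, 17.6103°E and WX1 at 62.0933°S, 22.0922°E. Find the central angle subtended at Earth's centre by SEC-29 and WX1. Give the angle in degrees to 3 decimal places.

Δφ = -2.8221°,  Δλ = 4.4819°
a = sin²(Δφ/2) + cos φ₁ cos φ₂ sin²(Δλ/2) = 0.000972
c = 2·arcsin(√a) = 0.062365 rad = 3.5733°

3.573°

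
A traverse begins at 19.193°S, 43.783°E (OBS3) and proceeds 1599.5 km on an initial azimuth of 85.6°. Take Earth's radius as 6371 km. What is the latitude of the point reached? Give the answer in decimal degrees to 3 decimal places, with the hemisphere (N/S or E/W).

δ = d/R = 1599.5/6371 = 0.251059 rad
φ₂ = arcsin(sin φ₁ cos δ + cos φ₁ sin δ cos θ)
   = arcsin(-0.32875·0.96865 + 0.94442·0.24843·0.07672) = -17.48433°
λ₂ = λ₁ + atan2(sin θ sin δ cos φ₁, cos δ − sin φ₁ sin φ₂) = 58.83505°

17.484°S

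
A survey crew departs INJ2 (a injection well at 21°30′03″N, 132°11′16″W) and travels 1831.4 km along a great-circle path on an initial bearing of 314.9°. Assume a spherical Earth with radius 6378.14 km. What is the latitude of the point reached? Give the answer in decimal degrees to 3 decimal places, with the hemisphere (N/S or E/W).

INJ2: φ = +21.50083°, λ = -132.18778°
δ = d/R = 1831.4/6378.14 = 0.287137 rad
φ₂ = arcsin(sin φ₁ cos δ + cos φ₁ sin δ cos θ)
   = arcsin(0.36651·0.95906 + 0.93041·0.28321·0.70587) = 32.51403°
λ₂ = λ₁ + atan2(sin θ sin δ cos φ₁, cos δ − sin φ₁ sin φ₂) = -145.95011°

32.514°N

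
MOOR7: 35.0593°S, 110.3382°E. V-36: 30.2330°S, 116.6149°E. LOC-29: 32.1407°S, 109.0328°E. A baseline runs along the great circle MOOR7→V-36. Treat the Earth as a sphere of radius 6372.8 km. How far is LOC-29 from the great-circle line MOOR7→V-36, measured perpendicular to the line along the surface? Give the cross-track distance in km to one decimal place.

δ₁₃ = central angle MOOR7→LOC-29 = 0.054357 rad  (haversine)
θ₁₃ = bearing MOOR7→LOC-29 = 339.203°,  θ₁₂ = bearing MOOR7→V-36 = 49.331°
dₓₜ = R·arcsin(sin δ₁₃ · sin(θ₁₃ − θ₁₂)) = 6372.8·arcsin(0.05433·sin(289.873°)) = -325.762 km
|dₓₜ| = 325.762 km

325.8 km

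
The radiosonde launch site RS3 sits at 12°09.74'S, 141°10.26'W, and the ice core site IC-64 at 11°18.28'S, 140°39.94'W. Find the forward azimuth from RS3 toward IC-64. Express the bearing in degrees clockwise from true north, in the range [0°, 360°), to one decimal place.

RS3: φ = -12.16233°, λ = -141.17100°
IC-64: φ = -11.30467°, λ = -140.66567°
Δλ = 0.5053°
y = sin Δλ · cos φ₂ = 0.008649
x = cos φ₁ sin φ₂ − sin φ₁ cos φ₂ cos Δλ = 0.014961
θ = atan2(y, x) = 30.0317° → 30.0317° (mod 360°)

30.0°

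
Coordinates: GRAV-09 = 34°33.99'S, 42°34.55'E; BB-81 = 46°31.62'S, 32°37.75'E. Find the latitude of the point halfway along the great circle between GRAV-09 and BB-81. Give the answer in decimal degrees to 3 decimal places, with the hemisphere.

GRAV-09: φ = -34.56650°, λ = +42.57583°
BB-81: φ = -46.52700°, λ = +32.62917°
Bx = cos φ₂ cos Δλ = 0.677671,  By = cos φ₂ sin Δλ = -0.118841
φₘ = atan2(sin φ₁ + sin φ₂, √((cos φ₁ + Bx)² + By²)) = -40.65268°
λₘ = λ₁ + atan2(By, cos φ₁ + Bx) = 38.04931°

40.653°S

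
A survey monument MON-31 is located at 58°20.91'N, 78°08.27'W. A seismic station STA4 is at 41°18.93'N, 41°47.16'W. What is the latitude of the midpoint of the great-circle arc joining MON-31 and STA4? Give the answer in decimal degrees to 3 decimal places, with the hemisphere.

51.223°N

MON-31: φ = +58.34850°, λ = -78.13783°
STA4: φ = +41.31550°, λ = -41.78600°
Bx = cos φ₂ cos Δλ = 0.604919,  By = cos φ₂ sin Δλ = 0.445200
φₘ = atan2(sin φ₁ + sin φ₂, √((cos φ₁ + Bx)² + By²)) = 51.22336°
λₘ = λ₁ + atan2(By, cos φ₁ + Bx) = -56.62856°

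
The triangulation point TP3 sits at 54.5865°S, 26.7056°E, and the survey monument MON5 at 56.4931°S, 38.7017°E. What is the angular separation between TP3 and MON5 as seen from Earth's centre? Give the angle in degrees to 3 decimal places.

Δφ = -1.9066°,  Δλ = 11.9961°
a = sin²(Δφ/2) + cos φ₁ cos φ₂ sin²(Δλ/2) = 0.003770
c = 2·arcsin(√a) = 0.122874 rad = 7.0401°

7.040°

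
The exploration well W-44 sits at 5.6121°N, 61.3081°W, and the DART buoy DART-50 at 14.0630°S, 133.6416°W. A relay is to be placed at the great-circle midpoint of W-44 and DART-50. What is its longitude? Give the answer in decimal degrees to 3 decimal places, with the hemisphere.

Bx = cos φ₂ cos Δλ = 0.294381,  By = cos φ₂ sin Δλ = -0.924282
φₘ = atan2(sin φ₁ + sin φ₂, √((cos φ₁ + Bx)² + By²)) = -5.22875°
λₘ = λ₁ + atan2(By, cos φ₁ + Bx) = -96.93828°

96.938°W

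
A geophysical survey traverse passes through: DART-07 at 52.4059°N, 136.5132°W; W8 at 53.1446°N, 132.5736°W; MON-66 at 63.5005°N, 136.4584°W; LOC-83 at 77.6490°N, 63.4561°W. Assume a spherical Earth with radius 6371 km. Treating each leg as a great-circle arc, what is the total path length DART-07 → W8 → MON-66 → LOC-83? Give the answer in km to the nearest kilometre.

4293 km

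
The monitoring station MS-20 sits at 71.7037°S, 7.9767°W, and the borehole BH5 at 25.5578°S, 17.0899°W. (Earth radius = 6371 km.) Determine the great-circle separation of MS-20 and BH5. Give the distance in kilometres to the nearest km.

5163 km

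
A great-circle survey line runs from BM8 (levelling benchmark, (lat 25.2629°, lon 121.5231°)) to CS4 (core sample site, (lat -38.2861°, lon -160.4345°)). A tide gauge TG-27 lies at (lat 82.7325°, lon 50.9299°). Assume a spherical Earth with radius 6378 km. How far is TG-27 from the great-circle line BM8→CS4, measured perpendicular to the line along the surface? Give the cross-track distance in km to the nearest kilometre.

4137 km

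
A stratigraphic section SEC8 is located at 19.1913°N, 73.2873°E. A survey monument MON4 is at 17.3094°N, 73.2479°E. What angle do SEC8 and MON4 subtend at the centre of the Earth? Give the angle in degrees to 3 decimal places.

1.882°

Δφ = -1.8819°,  Δλ = -0.0394°
a = sin²(Δφ/2) + cos φ₁ cos φ₂ sin²(Δλ/2) = 0.000270
c = 2·arcsin(√a) = 0.032852 rad = 1.8823°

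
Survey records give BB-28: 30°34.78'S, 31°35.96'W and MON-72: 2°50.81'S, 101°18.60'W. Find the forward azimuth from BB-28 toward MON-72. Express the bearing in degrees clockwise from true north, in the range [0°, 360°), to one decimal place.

278.1°

BB-28: φ = -30.57967°, λ = -31.59933°
MON-72: φ = -2.84683°, λ = -101.31000°
Δλ = -69.7107°
y = sin Δλ · cos φ₂ = -0.936796
x = cos φ₁ sin φ₂ − sin φ₁ cos φ₂ cos Δλ = 0.133433
θ = atan2(y, x) = -81.8936° → 278.1064° (mod 360°)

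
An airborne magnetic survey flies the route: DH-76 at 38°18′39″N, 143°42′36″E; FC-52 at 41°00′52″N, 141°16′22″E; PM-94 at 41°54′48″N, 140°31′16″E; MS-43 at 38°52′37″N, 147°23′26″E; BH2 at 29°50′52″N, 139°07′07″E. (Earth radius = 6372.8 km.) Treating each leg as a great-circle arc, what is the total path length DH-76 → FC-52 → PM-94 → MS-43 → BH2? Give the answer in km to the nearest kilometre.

2414 km

DH-76: φ = +38.31083°, λ = +143.71000°
FC-52: φ = +41.01444°, λ = +141.27278°
PM-94: φ = +41.91333°, λ = +140.52111°
MS-43: φ = +38.87694°, λ = +147.39056°
BH2: φ = +29.84778°, λ = +139.11861°
DH-76→FC-52: c = 0.057430 rad, d = 365.99 km
FC-52→PM-94: c = 0.018514 rad, d = 117.99 km
PM-94→MS-43: c = 0.105526 rad, d = 672.50 km
MS-43→BH2: c = 0.197380 rad, d = 1257.86 km
Total = 365.99 + 117.99 + 672.50 + 1257.86 = 2414.34 km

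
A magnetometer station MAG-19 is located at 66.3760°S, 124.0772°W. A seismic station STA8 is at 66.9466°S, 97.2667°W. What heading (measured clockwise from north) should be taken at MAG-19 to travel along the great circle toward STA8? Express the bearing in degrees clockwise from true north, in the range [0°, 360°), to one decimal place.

105.4°

Δλ = 26.8105°
y = sin Δλ · cos φ₂ = 0.176623
x = cos φ₁ sin φ₂ − sin φ₁ cos φ₂ cos Δλ = -0.048526
θ = atan2(y, x) = 105.3625° → 105.3625° (mod 360°)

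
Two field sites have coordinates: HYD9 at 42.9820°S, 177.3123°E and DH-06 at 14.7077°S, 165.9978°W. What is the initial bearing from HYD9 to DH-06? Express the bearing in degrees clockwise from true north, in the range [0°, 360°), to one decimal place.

31.9°

Δλ = 16.6899°
y = sin Δλ · cos φ₂ = 0.277781
x = cos φ₁ sin φ₂ − sin φ₁ cos φ₂ cos Δλ = 0.445914
θ = atan2(y, x) = 31.9208° → 31.9208° (mod 360°)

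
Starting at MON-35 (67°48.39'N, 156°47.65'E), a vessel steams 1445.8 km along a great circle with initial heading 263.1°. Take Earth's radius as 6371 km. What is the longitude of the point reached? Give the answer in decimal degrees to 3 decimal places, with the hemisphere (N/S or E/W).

127.187°E

MON-35: φ = +67.80650°, λ = +156.79417°
δ = d/R = 1445.8/6371 = 0.226935 rad
φ₂ = arcsin(sin φ₁ cos δ + cos φ₁ sin δ cos θ)
   = arcsin(0.92591·0.97436 + 0.37774·0.22499·-0.12014) = 63.12103°
λ₂ = λ₁ + atan2(sin θ sin δ cos φ₁, cos δ − sin φ₁ sin φ₂) = 127.18725°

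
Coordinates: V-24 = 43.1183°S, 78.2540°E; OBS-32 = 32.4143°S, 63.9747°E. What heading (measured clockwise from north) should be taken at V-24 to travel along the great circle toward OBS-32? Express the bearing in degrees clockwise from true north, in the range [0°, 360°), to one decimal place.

308.9°

Δλ = -14.2793°
y = sin Δλ · cos φ₂ = -0.208220
x = cos φ₁ sin φ₂ − sin φ₁ cos φ₂ cos Δλ = 0.167908
θ = atan2(y, x) = -51.1173° → 308.8827° (mod 360°)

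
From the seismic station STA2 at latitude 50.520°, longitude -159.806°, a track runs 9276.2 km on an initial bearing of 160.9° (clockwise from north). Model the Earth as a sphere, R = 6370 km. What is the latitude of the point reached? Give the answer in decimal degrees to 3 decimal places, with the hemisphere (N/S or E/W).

δ = d/R = 9276.2/6370 = 1.456232 rad
φ₂ = arcsin(sin φ₁ cos δ + cos φ₁ sin δ cos θ)
   = arcsin(0.77185·0.11431 + 0.63581·0.99344·-0.94495) = -30.57301°
λ₂ = λ₁ + atan2(sin θ sin δ cos φ₁, cos δ − sin φ₁ sin φ₂) = -137.62333°

30.573°S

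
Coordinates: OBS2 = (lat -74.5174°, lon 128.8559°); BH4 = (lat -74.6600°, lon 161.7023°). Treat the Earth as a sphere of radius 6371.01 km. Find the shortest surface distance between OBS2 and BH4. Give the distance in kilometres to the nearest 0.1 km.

Δφ = -0.1426°,  Δλ = 32.8464°
a = sin²(Δφ/2) + cos φ₁ cos φ₂ sin²(Δλ/2) = 0.005647
c = 2·arcsin(√a) = 0.150430 rad = 8.6190°
d = R·c = 6371.01 × 0.150430 = 958.4 km

958.4 km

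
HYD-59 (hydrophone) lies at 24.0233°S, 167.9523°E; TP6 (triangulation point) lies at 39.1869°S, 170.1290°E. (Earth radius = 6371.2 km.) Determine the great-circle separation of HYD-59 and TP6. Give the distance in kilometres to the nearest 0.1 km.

Δφ = -15.1636°,  Δλ = 2.1767°
a = sin²(Δφ/2) + cos φ₁ cos φ₂ sin²(Δλ/2) = 0.017664
c = 2·arcsin(√a) = 0.266601 rad = 15.2751°
d = R·c = 6371.2 × 0.266601 = 1698.6 km

1698.6 km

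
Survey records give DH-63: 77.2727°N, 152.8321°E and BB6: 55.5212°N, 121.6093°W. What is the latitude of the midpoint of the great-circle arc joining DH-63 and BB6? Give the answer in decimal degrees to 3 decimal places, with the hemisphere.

Bx = cos φ₂ cos Δλ = 0.043839,  By = cos φ₂ sin Δλ = 0.564401
φₘ = atan2(sin φ₁ + sin φ₂, √((cos φ₁ + Bx)² + By²)) = 70.90194°
λₘ = λ₁ + atan2(By, cos φ₁ + Bx) = -142.24831°

70.902°N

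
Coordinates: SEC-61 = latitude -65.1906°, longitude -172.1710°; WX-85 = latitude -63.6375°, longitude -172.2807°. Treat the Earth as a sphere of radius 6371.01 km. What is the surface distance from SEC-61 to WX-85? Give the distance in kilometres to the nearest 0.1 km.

172.8 km

Δφ = 1.5531°,  Δλ = -0.1097°
a = sin²(Δφ/2) + cos φ₁ cos φ₂ sin²(Δλ/2) = 0.000184
c = 2·arcsin(√a) = 0.027119 rad = 1.5538°
d = R·c = 6371.01 × 0.027119 = 172.8 km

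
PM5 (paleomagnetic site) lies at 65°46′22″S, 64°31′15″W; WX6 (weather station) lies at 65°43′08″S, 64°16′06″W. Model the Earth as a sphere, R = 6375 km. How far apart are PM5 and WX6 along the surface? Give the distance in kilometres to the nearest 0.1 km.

PM5: φ = -65.77278°, λ = -64.52083°
WX6: φ = -65.71889°, λ = -64.26833°
Δφ = 0.0539°,  Δλ = 0.2525°
a = sin²(Δφ/2) + cos φ₁ cos φ₂ sin²(Δλ/2) = 0.000001
c = 2·arcsin(√a) = 0.002040 rad = 0.1169°
d = R·c = 6375 × 0.002040 = 13.0 km

13.0 km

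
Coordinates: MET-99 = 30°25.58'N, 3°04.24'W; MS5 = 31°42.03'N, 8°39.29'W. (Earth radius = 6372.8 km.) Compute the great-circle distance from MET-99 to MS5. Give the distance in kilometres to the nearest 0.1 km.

550.5 km

MET-99: φ = +30.42633°, λ = -3.07067°
MS5: φ = +31.70050°, λ = -8.65483°
Δφ = 1.2742°,  Δλ = -5.5842°
a = sin²(Δφ/2) + cos φ₁ cos φ₂ sin²(Δλ/2) = 0.001864
c = 2·arcsin(√a) = 0.086385 rad = 4.9495°
d = R·c = 6372.8 × 0.086385 = 550.5 km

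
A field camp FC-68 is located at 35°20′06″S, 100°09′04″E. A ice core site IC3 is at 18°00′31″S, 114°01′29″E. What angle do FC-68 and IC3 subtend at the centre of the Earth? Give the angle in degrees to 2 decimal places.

FC-68: φ = -35.33500°, λ = +100.15111°
IC3: φ = -18.00861°, λ = +114.02472°
Δφ = 17.3264°,  Δλ = 13.8736°
a = sin²(Δφ/2) + cos φ₁ cos φ₂ sin²(Δλ/2) = 0.034005
c = 2·arcsin(√a) = 0.370930 rad = 21.2527°

21.25°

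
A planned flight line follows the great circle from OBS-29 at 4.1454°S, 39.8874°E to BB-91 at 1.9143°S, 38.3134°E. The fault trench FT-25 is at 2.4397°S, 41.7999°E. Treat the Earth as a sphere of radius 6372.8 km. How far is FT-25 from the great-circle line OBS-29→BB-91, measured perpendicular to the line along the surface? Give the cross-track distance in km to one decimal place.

δ₁₃ = central angle OBS-29→FT-25 = 0.044684 rad  (haversine)
θ₁₃ = bearing OBS-29→FT-25 = 48.283°,  θ₁₂ = bearing OBS-29→BB-91 = 324.790°
dₓₜ = R·arcsin(sin δ₁₃ · sin(θ₁₃ − θ₁₂)) = 6372.8·arcsin(0.04467·sin(-276.508°)) = 282.928 km
|dₓₜ| = 282.928 km

282.9 km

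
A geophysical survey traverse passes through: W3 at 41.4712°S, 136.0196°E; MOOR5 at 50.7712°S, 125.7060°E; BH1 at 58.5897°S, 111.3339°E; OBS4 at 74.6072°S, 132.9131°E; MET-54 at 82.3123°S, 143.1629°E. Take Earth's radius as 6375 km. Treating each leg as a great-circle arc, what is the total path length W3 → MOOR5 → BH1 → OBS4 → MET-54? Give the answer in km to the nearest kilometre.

W3→MOOR5: c = 0.204319 rad, d = 1302.54 km
MOOR5→BH1: c = 0.198370 rad, d = 1264.61 km
BH1→OBS4: c = 0.312781 rad, d = 1993.98 km
OBS4→MET-54: c = 0.138642 rad, d = 883.84 km
Total = 1302.54 + 1264.61 + 1993.98 + 883.84 = 5444.97 km

5445 km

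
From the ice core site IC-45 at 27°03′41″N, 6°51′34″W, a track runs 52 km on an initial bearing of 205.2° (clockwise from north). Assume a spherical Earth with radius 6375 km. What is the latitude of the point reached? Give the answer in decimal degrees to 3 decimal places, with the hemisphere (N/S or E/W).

IC-45: φ = +27.06139°, λ = -6.85944°
δ = d/R = 52/6375 = 0.008157 rad
φ₂ = arcsin(sin φ₁ cos δ + cos φ₁ sin δ cos θ)
   = arcsin(0.45494·0.99997 + 0.89052·0.00816·-0.90483) = 26.63834°
λ₂ = λ₁ + atan2(sin θ sin δ cos φ₁, cos δ − sin φ₁ sin φ₂) = -7.08206°

26.638°N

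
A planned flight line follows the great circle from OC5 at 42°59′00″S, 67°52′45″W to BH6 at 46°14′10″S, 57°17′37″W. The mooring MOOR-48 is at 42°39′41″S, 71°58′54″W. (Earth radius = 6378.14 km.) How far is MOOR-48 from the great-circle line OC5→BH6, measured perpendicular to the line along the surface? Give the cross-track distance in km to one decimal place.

127.8 km

OC5: φ = -42.98333°, λ = -67.87917°
BH6: φ = -46.23611°, λ = -57.29361°
MOOR-48: φ = -42.66139°, λ = -71.98167°
δ₁₃ = central angle OC5→MOOR-48 = 0.052812 rad  (haversine)
θ₁₃ = bearing OC5→MOOR-48 = 274.710°,  θ₁₂ = bearing OC5→BH6 = 117.008°
dₓₜ = R·arcsin(sin δ₁₃ · sin(θ₁₃ − θ₁₂)) = 6378.14·arcsin(0.05279·sin(157.701°)) = 127.759 km
|dₓₜ| = 127.759 km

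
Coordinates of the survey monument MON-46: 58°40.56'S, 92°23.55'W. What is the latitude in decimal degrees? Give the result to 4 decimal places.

58° + 40.56′/60 = 58 + 0.67600 = 58.6760°

58.6760°S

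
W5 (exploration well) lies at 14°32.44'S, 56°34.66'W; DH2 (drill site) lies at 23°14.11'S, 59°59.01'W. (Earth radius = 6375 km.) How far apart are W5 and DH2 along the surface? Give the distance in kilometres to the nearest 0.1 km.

1031.5 km

W5: φ = -14.54067°, λ = -56.57767°
DH2: φ = -23.23517°, λ = -59.98350°
Δφ = -8.6945°,  Δλ = -3.4058°
a = sin²(Δφ/2) + cos φ₁ cos φ₂ sin²(Δλ/2) = 0.006531
c = 2·arcsin(√a) = 0.161809 rad = 9.2710°
d = R·c = 6375 × 0.161809 = 1031.5 km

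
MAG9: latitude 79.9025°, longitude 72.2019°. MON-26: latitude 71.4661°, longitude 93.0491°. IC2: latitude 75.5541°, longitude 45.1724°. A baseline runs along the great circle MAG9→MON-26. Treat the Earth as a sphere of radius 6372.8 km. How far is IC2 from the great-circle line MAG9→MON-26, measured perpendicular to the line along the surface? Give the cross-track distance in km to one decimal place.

δ₁₃ = central angle MAG9→IC2 = 0.123820 rad  (haversine)
θ₁₃ = bearing MAG9→IC2 = 246.628°,  θ₁₂ = bearing MAG9→MON-26 = 138.134°
dₓₜ = R·arcsin(sin δ₁₃ · sin(θ₁₃ − θ₁₂)) = 6372.8·arcsin(0.12350·sin(108.494°)) = 748.134 km
|dₓₜ| = 748.134 km

748.1 km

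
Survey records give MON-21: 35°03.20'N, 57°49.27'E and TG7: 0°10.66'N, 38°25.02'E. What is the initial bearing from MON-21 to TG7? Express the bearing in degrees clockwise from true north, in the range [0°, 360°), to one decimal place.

211.6°

MON-21: φ = +35.05333°, λ = +57.82117°
TG7: φ = +0.17767°, λ = +38.41700°
Δλ = -19.4042°
y = sin Δλ · cos φ₂ = -0.332228
x = cos φ₁ sin φ₂ − sin φ₁ cos φ₂ cos Δλ = -0.539174
θ = atan2(y, x) = -148.3595° → 211.6405° (mod 360°)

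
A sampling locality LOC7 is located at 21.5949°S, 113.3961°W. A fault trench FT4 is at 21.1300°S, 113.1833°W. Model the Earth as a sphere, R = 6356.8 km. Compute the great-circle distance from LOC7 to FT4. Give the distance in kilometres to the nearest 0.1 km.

56.1 km

Δφ = 0.4649°,  Δλ = 0.2128°
a = sin²(Δφ/2) + cos φ₁ cos φ₂ sin²(Δλ/2) = 0.000019
c = 2·arcsin(√a) = 0.008821 rad = 0.5054°
d = R·c = 6356.8 × 0.008821 = 56.1 km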